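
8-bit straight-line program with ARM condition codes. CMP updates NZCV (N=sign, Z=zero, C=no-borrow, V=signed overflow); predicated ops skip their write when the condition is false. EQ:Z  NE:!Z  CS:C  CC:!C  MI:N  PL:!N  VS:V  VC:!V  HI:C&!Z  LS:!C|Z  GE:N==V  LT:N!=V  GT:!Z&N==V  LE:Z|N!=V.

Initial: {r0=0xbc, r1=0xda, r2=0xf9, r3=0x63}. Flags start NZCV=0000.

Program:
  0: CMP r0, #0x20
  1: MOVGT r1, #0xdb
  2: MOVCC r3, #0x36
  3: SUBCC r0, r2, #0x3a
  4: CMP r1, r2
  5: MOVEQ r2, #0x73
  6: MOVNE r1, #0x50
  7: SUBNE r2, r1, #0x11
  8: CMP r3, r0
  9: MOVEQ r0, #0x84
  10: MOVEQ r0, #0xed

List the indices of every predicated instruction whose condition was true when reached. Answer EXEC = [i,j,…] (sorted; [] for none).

EXEC = [6,7]

0: ✓ CMP  NZCV=1010
1: · MOVGT
2: · MOVCC
3: · SUBCC
4: ✓ CMP  NZCV=1000
5: · MOVEQ
6: ✓ MOVNE  r1←0x50
7: ✓ SUBNE  r2←0x3f
8: ✓ CMP  NZCV=1001
9: · MOVEQ
10: · MOVEQ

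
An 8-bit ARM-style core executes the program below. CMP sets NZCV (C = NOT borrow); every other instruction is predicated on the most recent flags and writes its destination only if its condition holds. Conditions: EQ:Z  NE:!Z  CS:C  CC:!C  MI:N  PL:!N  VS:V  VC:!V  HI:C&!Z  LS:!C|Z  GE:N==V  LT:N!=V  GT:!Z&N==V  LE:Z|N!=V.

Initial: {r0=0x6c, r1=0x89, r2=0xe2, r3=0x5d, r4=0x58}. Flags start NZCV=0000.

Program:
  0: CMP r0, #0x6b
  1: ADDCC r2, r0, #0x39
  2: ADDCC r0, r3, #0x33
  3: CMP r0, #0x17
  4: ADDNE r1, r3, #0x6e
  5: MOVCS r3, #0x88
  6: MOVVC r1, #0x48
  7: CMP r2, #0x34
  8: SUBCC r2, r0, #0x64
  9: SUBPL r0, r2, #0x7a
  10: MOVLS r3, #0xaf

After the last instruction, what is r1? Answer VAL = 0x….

VAL = 0x48

[0] flags=0010 → (cmp)
[1] flags=0010 CC?F → skip
[2] flags=0010 CC?F → skip
[3] flags=0010 → (cmp)
[4] flags=0010 NE?T → r1=0xcb
[5] flags=0010 CS?T → r3=0x88
[6] flags=0010 VC?T → r1=0x48
[7] flags=1010 → (cmp)
[8] flags=1010 CC?F → skip
[9] flags=1010 PL?F → skip
[10] flags=1010 LS?F → skip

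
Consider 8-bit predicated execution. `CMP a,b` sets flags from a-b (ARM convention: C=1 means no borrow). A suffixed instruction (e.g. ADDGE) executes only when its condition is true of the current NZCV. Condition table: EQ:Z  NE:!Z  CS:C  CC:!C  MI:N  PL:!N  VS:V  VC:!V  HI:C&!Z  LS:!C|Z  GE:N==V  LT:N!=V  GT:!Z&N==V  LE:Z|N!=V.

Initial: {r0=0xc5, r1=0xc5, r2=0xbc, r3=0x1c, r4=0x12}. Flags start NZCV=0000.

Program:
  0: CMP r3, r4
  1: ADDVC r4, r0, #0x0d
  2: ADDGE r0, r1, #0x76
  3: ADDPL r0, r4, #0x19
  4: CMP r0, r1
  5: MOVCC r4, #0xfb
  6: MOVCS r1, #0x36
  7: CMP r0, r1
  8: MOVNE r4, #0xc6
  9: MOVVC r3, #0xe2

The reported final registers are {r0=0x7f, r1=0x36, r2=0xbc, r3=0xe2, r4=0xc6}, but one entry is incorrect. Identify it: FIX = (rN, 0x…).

[0] flags=0010 → (cmp)
[1] flags=0010 VC?T → r4=0xd2
[2] flags=0010 GE?T → r0=0x3b
[3] flags=0010 PL?T → r0=0xeb
[4] flags=0010 → (cmp)
[5] flags=0010 CC?F → skip
[6] flags=0010 CS?T → r1=0x36
[7] flags=1010 → (cmp)
[8] flags=1010 NE?T → r4=0xc6
[9] flags=1010 VC?T → r3=0xe2

FIX = (r0, 0xeb)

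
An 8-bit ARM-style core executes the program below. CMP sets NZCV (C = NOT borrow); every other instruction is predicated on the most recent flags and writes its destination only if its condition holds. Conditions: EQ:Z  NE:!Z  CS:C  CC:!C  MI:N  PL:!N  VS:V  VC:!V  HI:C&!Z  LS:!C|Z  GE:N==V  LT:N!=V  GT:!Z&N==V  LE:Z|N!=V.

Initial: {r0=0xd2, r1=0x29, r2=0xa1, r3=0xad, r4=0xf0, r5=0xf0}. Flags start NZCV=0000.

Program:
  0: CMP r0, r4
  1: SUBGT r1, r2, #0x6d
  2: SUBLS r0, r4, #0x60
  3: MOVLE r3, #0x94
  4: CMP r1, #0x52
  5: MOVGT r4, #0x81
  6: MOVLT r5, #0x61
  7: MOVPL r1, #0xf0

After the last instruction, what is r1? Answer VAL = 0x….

[0] flags=1000 → (cmp)
[1] flags=1000 GT?F → skip
[2] flags=1000 LS?T → r0=0x90
[3] flags=1000 LE?T → r3=0x94
[4] flags=1000 → (cmp)
[5] flags=1000 GT?F → skip
[6] flags=1000 LT?T → r5=0x61
[7] flags=1000 PL?F → skip

VAL = 0x29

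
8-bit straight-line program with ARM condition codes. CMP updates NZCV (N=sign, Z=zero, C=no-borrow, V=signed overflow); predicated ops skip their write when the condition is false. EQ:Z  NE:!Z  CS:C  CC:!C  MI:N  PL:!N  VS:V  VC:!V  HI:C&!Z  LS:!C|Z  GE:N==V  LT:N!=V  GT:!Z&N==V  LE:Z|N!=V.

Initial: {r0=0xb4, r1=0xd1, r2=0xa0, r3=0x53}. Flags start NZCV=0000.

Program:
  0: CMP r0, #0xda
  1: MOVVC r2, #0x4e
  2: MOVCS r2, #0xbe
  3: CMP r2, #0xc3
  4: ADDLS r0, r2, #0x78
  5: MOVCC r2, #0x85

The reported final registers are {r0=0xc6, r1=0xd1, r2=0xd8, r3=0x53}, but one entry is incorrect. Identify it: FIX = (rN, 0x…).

[0] flags=1000 → (cmp)
[1] flags=1000 VC?T → r2=0x4e
[2] flags=1000 CS?F → skip
[3] flags=1001 → (cmp)
[4] flags=1001 LS?T → r0=0xc6
[5] flags=1001 CC?T → r2=0x85

FIX = (r2, 0x85)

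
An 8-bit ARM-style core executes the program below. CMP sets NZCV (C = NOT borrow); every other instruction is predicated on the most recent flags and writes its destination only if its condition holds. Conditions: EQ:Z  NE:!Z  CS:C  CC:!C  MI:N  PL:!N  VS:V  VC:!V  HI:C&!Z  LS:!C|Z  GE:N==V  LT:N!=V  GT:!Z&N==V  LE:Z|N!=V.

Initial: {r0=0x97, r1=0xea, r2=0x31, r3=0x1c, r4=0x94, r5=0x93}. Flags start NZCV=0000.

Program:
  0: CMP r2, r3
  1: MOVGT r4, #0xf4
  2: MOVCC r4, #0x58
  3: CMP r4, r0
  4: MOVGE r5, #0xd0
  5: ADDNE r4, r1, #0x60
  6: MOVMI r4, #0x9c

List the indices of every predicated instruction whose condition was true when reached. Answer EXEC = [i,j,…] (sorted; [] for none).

[0] flags=0010 → (cmp)
[1] flags=0010 GT?T → r4=0xf4
[2] flags=0010 CC?F → skip
[3] flags=0010 → (cmp)
[4] flags=0010 GE?T → r5=0xd0
[5] flags=0010 NE?T → r4=0x4a
[6] flags=0010 MI?F → skip

EXEC = [1,4,5]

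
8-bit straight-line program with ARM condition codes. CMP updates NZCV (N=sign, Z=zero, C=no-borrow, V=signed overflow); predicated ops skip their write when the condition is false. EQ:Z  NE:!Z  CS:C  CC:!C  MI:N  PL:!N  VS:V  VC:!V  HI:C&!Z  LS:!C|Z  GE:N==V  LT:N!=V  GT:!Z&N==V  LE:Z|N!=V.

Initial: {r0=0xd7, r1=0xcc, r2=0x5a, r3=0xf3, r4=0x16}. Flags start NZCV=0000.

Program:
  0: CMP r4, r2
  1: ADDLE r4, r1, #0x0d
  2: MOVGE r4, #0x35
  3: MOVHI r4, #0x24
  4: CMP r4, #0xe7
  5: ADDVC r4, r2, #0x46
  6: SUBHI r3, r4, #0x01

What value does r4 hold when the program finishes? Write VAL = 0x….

VAL = 0xa0

[0] flags=1000 → (cmp)
[1] flags=1000 LE?T → r4=0xd9
[2] flags=1000 GE?F → skip
[3] flags=1000 HI?F → skip
[4] flags=1000 → (cmp)
[5] flags=1000 VC?T → r4=0xa0
[6] flags=1000 HI?F → skip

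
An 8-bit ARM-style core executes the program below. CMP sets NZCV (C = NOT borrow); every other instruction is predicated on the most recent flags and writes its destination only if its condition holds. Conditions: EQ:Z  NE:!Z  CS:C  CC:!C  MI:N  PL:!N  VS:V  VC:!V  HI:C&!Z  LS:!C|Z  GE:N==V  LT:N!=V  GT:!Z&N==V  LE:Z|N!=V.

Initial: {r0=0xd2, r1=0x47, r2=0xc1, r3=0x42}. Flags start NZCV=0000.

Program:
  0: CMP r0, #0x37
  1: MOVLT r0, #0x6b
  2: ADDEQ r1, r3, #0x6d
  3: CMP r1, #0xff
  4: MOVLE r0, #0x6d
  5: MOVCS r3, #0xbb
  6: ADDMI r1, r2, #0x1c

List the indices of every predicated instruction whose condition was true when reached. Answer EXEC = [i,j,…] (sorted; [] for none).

EXEC = [1]

0: ✓ CMP  NZCV=1010
1: ✓ MOVLT  r0←0x6b
2: · ADDEQ
3: ✓ CMP  NZCV=0000
4: · MOVLE
5: · MOVCS
6: · ADDMI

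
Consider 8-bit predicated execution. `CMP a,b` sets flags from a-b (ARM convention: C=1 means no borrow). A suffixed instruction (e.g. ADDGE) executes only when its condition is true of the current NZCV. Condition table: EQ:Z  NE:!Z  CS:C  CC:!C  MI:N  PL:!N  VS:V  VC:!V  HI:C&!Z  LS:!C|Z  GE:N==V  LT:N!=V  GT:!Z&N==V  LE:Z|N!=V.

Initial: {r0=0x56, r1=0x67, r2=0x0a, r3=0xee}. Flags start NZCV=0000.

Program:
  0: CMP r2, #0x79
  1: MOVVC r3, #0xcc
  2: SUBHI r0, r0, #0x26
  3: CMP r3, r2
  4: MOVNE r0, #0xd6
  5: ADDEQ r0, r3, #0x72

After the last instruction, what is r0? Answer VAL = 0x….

0: ✓ CMP  NZCV=1000
1: ✓ MOVVC  r3←0xcc
2: · SUBHI
3: ✓ CMP  NZCV=1010
4: ✓ MOVNE  r0←0xd6
5: · ADDEQ

VAL = 0xd6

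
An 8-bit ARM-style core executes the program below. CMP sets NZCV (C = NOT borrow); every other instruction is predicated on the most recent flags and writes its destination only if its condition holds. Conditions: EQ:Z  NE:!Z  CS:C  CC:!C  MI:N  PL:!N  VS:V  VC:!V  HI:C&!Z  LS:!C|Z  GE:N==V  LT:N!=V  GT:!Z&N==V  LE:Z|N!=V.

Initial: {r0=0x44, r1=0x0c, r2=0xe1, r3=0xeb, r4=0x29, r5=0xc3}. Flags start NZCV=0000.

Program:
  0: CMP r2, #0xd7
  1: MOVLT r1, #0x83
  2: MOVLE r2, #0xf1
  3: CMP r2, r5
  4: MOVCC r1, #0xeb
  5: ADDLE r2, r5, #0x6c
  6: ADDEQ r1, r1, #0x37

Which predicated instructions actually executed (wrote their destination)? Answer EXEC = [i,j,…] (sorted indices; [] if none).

EXEC = []

0: ✓ CMP  NZCV=0010
1: · MOVLT
2: · MOVLE
3: ✓ CMP  NZCV=0010
4: · MOVCC
5: · ADDLE
6: · ADDEQ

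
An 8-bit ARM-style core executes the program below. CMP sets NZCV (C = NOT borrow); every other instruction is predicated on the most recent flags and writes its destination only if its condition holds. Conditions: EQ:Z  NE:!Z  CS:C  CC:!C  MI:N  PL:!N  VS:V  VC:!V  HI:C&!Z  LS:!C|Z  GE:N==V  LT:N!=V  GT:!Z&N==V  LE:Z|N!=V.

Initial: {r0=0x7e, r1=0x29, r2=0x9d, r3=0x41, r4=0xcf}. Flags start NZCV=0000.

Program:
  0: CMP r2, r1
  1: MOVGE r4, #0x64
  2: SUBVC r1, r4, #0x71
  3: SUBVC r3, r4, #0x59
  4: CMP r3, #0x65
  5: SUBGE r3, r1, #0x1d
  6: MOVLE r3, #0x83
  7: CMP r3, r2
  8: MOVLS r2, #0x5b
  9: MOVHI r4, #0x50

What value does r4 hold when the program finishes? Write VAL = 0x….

[0] flags=0011 → (cmp)
[1] flags=0011 GE?F → skip
[2] flags=0011 VC?F → skip
[3] flags=0011 VC?F → skip
[4] flags=1000 → (cmp)
[5] flags=1000 GE?F → skip
[6] flags=1000 LE?T → r3=0x83
[7] flags=1000 → (cmp)
[8] flags=1000 LS?T → r2=0x5b
[9] flags=1000 HI?F → skip

VAL = 0xcf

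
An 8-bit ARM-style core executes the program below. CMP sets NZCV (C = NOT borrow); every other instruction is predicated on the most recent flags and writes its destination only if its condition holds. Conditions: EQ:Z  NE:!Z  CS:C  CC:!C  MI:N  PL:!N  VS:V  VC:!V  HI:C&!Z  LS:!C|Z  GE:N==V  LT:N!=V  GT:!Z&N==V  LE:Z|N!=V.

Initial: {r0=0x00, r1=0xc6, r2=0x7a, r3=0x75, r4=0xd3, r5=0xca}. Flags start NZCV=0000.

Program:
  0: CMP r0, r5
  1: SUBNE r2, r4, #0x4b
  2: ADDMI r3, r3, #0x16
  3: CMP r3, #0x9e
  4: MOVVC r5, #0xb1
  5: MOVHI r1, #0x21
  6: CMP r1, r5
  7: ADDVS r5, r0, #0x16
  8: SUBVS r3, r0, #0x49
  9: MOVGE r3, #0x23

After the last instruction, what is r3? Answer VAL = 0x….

[0] flags=0000 → (cmp)
[1] flags=0000 NE?T → r2=0x88
[2] flags=0000 MI?F → skip
[3] flags=1001 → (cmp)
[4] flags=1001 VC?F → skip
[5] flags=1001 HI?F → skip
[6] flags=1000 → (cmp)
[7] flags=1000 VS?F → skip
[8] flags=1000 VS?F → skip
[9] flags=1000 GE?F → skip

VAL = 0x75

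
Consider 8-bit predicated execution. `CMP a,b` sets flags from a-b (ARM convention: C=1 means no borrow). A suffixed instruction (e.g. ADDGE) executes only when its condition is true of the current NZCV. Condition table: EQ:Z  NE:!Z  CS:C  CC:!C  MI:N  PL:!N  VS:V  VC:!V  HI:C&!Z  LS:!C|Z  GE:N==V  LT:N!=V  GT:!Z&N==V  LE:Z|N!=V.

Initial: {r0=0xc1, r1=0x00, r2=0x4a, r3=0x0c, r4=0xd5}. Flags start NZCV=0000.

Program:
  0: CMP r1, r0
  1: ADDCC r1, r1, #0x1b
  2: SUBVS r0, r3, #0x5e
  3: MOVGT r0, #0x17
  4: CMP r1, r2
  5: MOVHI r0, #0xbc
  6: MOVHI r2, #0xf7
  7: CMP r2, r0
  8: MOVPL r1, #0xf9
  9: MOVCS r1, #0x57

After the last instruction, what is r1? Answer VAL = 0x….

VAL = 0x57

[0] flags=0000 → (cmp)
[1] flags=0000 CC?T → r1=0x1b
[2] flags=0000 VS?F → skip
[3] flags=0000 GT?T → r0=0x17
[4] flags=1000 → (cmp)
[5] flags=1000 HI?F → skip
[6] flags=1000 HI?F → skip
[7] flags=0010 → (cmp)
[8] flags=0010 PL?T → r1=0xf9
[9] flags=0010 CS?T → r1=0x57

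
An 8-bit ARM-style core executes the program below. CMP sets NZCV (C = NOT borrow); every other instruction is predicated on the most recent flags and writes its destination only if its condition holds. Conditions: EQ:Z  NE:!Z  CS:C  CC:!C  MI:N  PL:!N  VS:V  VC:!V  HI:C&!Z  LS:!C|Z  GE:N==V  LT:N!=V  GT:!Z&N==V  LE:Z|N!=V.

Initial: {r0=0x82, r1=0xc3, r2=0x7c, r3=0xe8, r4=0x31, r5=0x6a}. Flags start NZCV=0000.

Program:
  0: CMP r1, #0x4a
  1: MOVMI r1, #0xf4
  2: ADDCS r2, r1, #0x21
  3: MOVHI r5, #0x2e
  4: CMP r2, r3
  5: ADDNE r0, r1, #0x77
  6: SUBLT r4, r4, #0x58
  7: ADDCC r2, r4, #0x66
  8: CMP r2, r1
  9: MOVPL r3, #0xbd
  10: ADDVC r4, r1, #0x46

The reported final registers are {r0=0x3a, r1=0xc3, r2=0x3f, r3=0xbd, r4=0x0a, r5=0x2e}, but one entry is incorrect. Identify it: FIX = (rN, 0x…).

[0] flags=0011 → (cmp)
[1] flags=0011 MI?F → skip
[2] flags=0011 CS?T → r2=0xe4
[3] flags=0011 HI?T → r5=0x2e
[4] flags=1000 → (cmp)
[5] flags=1000 NE?T → r0=0x3a
[6] flags=1000 LT?T → r4=0xd9
[7] flags=1000 CC?T → r2=0x3f
[8] flags=0000 → (cmp)
[9] flags=0000 PL?T → r3=0xbd
[10] flags=0000 VC?T → r4=0x09

FIX = (r4, 0x09)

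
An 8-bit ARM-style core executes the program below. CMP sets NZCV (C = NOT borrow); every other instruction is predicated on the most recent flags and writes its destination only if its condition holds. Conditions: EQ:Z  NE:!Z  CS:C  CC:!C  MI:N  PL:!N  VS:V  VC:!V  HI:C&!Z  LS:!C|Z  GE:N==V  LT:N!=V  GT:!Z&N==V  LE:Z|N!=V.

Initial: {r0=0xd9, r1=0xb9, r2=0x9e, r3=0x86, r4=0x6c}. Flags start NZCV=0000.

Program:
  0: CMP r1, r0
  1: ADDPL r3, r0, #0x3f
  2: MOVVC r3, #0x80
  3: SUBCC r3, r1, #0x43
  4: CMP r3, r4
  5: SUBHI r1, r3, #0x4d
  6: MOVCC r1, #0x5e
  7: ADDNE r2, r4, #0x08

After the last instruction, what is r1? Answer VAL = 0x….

[0] flags=1000 → (cmp)
[1] flags=1000 PL?F → skip
[2] flags=1000 VC?T → r3=0x80
[3] flags=1000 CC?T → r3=0x76
[4] flags=0010 → (cmp)
[5] flags=0010 HI?T → r1=0x29
[6] flags=0010 CC?F → skip
[7] flags=0010 NE?T → r2=0x74

VAL = 0x29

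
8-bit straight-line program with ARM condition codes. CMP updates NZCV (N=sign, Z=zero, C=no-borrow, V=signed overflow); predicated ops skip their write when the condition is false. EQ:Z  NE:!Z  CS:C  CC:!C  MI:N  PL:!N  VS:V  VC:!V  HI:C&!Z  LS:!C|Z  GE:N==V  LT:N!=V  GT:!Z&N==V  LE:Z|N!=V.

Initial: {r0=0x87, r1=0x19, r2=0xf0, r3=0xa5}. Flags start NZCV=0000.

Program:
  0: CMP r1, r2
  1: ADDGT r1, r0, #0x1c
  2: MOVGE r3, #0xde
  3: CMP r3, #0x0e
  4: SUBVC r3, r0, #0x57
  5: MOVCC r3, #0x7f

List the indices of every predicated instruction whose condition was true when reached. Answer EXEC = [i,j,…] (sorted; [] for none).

0: ✓ CMP  NZCV=0000
1: ✓ ADDGT  r1←0xa3
2: ✓ MOVGE  r3←0xde
3: ✓ CMP  NZCV=1010
4: ✓ SUBVC  r3←0x30
5: · MOVCC

EXEC = [1,2,4]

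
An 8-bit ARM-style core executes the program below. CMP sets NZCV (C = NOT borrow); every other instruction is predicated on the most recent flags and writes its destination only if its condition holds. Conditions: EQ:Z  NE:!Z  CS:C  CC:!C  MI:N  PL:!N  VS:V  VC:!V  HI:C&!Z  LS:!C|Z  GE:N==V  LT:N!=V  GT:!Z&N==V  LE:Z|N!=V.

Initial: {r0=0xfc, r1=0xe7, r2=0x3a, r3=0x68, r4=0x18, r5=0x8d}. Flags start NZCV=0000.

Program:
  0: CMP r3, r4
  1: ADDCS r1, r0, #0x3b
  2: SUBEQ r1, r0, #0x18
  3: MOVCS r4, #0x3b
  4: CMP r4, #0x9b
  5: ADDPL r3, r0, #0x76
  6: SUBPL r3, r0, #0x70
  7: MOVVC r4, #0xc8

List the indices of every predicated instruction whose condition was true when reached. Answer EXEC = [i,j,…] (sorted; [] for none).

EXEC = [1,3]

0: ✓ CMP  NZCV=0010
1: ✓ ADDCS  r1←0x37
2: · SUBEQ
3: ✓ MOVCS  r4←0x3b
4: ✓ CMP  NZCV=1001
5: · ADDPL
6: · SUBPL
7: · MOVVC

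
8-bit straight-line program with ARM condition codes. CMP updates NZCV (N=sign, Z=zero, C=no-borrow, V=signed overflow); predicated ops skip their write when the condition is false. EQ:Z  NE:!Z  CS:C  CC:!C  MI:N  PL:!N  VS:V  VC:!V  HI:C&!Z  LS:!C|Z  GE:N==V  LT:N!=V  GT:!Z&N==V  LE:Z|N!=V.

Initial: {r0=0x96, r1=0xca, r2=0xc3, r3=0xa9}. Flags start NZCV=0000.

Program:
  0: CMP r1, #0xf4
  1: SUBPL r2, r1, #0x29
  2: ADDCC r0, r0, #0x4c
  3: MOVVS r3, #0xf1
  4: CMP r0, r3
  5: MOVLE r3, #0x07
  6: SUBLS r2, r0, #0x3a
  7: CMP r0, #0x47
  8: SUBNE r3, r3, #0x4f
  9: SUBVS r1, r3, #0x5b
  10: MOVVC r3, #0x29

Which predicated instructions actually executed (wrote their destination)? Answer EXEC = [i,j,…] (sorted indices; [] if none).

[0] flags=1000 → (cmp)
[1] flags=1000 PL?F → skip
[2] flags=1000 CC?T → r0=0xe2
[3] flags=1000 VS?F → skip
[4] flags=0010 → (cmp)
[5] flags=0010 LE?F → skip
[6] flags=0010 LS?F → skip
[7] flags=1010 → (cmp)
[8] flags=1010 NE?T → r3=0x5a
[9] flags=1010 VS?F → skip
[10] flags=1010 VC?T → r3=0x29

EXEC = [2,8,10]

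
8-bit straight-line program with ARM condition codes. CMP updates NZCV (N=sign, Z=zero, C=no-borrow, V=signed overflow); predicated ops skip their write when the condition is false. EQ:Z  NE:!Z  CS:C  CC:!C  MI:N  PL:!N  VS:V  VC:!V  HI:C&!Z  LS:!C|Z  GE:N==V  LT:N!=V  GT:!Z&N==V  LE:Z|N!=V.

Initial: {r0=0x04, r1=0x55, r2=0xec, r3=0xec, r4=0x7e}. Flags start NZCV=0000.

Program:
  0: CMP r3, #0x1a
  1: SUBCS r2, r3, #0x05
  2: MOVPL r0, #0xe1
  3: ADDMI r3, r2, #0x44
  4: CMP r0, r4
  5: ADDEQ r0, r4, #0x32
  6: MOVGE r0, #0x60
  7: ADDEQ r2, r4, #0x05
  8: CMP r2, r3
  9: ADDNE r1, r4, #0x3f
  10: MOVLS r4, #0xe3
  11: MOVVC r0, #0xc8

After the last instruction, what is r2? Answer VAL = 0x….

VAL = 0xe7

0: ✓ CMP  NZCV=1010
1: ✓ SUBCS  r2←0xe7
2: · MOVPL
3: ✓ ADDMI  r3←0x2b
4: ✓ CMP  NZCV=1000
5: · ADDEQ
6: · MOVGE
7: · ADDEQ
8: ✓ CMP  NZCV=1010
9: ✓ ADDNE  r1←0xbd
10: · MOVLS
11: ✓ MOVVC  r0←0xc8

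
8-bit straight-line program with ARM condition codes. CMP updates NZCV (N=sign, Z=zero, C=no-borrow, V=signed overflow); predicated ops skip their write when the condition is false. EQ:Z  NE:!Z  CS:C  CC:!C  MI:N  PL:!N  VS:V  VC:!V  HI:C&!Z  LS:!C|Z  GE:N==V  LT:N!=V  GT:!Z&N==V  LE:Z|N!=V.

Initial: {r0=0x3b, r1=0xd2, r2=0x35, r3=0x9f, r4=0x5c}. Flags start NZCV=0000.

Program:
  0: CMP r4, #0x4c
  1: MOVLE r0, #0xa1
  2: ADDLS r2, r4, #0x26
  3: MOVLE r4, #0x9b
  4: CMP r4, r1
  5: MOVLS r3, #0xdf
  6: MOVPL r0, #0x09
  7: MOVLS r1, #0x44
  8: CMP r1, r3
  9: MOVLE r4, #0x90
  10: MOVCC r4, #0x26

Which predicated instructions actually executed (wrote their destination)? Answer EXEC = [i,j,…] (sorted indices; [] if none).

0: ✓ CMP  NZCV=0010
1: · MOVLE
2: · ADDLS
3: · MOVLE
4: ✓ CMP  NZCV=1001
5: ✓ MOVLS  r3←0xdf
6: · MOVPL
7: ✓ MOVLS  r1←0x44
8: ✓ CMP  NZCV=0000
9: · MOVLE
10: ✓ MOVCC  r4←0x26

EXEC = [5,7,10]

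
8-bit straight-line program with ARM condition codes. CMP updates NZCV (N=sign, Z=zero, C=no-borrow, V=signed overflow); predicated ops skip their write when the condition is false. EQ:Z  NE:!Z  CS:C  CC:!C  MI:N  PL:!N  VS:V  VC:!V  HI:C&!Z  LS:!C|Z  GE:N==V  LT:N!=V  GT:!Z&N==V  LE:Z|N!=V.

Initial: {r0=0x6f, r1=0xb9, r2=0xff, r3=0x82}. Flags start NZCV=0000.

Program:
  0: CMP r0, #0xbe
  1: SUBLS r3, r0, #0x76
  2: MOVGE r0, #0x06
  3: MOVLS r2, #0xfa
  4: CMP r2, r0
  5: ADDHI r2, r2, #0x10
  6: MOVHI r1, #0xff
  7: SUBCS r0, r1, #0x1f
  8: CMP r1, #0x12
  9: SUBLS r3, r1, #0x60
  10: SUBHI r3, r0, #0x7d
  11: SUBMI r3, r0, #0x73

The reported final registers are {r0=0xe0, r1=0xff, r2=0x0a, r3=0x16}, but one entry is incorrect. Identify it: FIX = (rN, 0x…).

FIX = (r3, 0x6d)

[0] flags=1001 → (cmp)
[1] flags=1001 LS?T → r3=0xf9
[2] flags=1001 GE?T → r0=0x06
[3] flags=1001 LS?T → r2=0xfa
[4] flags=1010 → (cmp)
[5] flags=1010 HI?T → r2=0x0a
[6] flags=1010 HI?T → r1=0xff
[7] flags=1010 CS?T → r0=0xe0
[8] flags=1010 → (cmp)
[9] flags=1010 LS?F → skip
[10] flags=1010 HI?T → r3=0x63
[11] flags=1010 MI?T → r3=0x6d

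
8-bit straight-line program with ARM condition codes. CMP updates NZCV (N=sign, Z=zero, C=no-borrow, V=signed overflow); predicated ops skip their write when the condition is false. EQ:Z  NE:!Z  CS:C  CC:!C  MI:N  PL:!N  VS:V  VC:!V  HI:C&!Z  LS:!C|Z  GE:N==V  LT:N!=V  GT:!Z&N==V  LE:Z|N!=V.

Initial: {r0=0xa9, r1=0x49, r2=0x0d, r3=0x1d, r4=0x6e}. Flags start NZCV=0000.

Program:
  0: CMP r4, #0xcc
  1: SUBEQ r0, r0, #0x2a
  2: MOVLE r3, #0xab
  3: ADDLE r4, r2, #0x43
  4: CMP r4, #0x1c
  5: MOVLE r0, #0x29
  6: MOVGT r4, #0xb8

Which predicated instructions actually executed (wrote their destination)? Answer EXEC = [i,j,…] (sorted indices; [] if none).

[0] flags=1001 → (cmp)
[1] flags=1001 EQ?F → skip
[2] flags=1001 LE?F → skip
[3] flags=1001 LE?F → skip
[4] flags=0010 → (cmp)
[5] flags=0010 LE?F → skip
[6] flags=0010 GT?T → r4=0xb8

EXEC = [6]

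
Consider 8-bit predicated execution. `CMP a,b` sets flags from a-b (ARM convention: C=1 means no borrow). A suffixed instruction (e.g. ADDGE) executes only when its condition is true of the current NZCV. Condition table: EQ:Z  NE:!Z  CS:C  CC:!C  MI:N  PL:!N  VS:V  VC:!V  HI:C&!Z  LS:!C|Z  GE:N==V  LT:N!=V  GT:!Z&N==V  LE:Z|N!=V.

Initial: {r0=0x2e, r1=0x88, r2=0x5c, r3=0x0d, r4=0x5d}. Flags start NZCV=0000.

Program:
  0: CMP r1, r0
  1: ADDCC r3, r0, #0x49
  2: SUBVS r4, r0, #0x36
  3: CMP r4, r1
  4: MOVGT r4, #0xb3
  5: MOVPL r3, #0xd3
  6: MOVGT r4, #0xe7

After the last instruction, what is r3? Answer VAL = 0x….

[0] flags=0011 → (cmp)
[1] flags=0011 CC?F → skip
[2] flags=0011 VS?T → r4=0xf8
[3] flags=0010 → (cmp)
[4] flags=0010 GT?T → r4=0xb3
[5] flags=0010 PL?T → r3=0xd3
[6] flags=0010 GT?T → r4=0xe7

VAL = 0xd3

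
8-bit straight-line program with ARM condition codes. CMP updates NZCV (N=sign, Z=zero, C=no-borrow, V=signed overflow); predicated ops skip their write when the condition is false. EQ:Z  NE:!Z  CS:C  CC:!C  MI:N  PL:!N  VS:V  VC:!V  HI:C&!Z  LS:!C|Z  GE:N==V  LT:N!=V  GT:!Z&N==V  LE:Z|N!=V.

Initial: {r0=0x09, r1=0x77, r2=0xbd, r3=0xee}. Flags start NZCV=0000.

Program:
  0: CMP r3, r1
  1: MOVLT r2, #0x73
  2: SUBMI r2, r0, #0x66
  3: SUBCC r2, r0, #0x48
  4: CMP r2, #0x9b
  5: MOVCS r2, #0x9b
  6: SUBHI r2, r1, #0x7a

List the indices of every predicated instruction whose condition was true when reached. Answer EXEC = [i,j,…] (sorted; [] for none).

EXEC = [1]

0: ✓ CMP  NZCV=0011
1: ✓ MOVLT  r2←0x73
2: · SUBMI
3: · SUBCC
4: ✓ CMP  NZCV=1001
5: · MOVCS
6: · SUBHI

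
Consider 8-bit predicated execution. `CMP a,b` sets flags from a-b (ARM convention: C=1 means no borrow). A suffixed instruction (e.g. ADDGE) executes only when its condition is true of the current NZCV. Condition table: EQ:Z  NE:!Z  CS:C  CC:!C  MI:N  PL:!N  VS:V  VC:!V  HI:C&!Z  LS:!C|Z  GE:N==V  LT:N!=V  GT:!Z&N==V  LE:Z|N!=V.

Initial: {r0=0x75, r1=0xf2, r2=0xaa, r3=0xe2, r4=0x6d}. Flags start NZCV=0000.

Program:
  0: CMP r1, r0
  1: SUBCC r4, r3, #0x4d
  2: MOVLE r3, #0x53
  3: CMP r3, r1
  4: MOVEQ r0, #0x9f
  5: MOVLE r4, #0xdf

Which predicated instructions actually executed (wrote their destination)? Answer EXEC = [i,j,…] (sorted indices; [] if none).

0: ✓ CMP  NZCV=0011
1: · SUBCC
2: ✓ MOVLE  r3←0x53
3: ✓ CMP  NZCV=0000
4: · MOVEQ
5: · MOVLE

EXEC = [2]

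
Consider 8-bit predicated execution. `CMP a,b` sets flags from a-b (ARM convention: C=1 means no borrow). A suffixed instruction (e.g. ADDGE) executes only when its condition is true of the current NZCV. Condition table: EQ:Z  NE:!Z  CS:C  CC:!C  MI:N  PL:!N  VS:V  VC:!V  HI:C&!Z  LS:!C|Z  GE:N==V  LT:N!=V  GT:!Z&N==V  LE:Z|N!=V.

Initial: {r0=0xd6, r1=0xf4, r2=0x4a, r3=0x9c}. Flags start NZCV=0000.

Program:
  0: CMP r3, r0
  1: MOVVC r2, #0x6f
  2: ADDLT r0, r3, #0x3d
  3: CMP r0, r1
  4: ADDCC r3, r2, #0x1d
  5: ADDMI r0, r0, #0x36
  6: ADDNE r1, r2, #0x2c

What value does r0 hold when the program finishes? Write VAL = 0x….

0: ✓ CMP  NZCV=1000
1: ✓ MOVVC  r2←0x6f
2: ✓ ADDLT  r0←0xd9
3: ✓ CMP  NZCV=1000
4: ✓ ADDCC  r3←0x8c
5: ✓ ADDMI  r0←0x0f
6: ✓ ADDNE  r1←0x9b

VAL = 0x0f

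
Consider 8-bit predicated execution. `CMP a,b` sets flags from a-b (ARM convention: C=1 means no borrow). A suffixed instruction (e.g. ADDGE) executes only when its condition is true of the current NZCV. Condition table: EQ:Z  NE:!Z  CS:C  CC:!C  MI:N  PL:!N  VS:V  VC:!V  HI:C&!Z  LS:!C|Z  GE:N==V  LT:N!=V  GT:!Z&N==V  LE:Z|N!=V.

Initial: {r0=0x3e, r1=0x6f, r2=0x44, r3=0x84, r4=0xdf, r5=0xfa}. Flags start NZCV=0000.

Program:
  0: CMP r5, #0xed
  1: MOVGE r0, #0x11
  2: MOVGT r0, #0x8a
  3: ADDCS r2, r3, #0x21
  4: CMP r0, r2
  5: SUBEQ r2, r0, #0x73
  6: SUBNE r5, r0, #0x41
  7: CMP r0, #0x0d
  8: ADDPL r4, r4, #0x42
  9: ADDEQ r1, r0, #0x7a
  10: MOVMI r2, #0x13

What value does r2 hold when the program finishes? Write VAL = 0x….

VAL = 0xa5

[0] flags=0010 → (cmp)
[1] flags=0010 GE?T → r0=0x11
[2] flags=0010 GT?T → r0=0x8a
[3] flags=0010 CS?T → r2=0xa5
[4] flags=1000 → (cmp)
[5] flags=1000 EQ?F → skip
[6] flags=1000 NE?T → r5=0x49
[7] flags=0011 → (cmp)
[8] flags=0011 PL?T → r4=0x21
[9] flags=0011 EQ?F → skip
[10] flags=0011 MI?F → skip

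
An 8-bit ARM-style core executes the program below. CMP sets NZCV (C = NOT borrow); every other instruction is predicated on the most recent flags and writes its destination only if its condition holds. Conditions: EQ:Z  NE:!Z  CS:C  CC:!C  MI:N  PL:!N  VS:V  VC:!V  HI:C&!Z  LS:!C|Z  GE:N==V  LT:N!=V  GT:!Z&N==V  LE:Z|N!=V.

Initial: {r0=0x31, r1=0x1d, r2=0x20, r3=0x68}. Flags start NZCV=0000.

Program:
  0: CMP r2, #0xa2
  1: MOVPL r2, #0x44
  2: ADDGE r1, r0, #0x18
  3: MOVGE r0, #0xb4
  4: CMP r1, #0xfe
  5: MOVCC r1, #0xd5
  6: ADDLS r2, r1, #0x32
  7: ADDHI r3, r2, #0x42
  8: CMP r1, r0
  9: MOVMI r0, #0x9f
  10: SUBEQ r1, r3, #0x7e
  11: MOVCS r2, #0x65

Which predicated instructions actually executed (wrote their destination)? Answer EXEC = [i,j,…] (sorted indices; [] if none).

EXEC = [1,2,3,5,6,11]

[0] flags=0000 → (cmp)
[1] flags=0000 PL?T → r2=0x44
[2] flags=0000 GE?T → r1=0x49
[3] flags=0000 GE?T → r0=0xb4
[4] flags=0000 → (cmp)
[5] flags=0000 CC?T → r1=0xd5
[6] flags=0000 LS?T → r2=0x07
[7] flags=0000 HI?F → skip
[8] flags=0010 → (cmp)
[9] flags=0010 MI?F → skip
[10] flags=0010 EQ?F → skip
[11] flags=0010 CS?T → r2=0x65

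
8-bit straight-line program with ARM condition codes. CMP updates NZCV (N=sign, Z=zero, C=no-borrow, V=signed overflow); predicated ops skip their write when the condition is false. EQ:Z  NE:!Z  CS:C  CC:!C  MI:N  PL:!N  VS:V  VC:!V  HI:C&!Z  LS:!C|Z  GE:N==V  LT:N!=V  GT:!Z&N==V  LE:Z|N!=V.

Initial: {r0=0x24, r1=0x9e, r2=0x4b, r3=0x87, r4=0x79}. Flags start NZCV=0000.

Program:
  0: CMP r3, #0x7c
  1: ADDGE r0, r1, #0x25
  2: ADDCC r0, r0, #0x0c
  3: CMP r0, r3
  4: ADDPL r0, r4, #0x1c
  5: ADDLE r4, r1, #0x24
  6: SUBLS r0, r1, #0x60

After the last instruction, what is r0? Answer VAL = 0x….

VAL = 0x3e

0: ✓ CMP  NZCV=0011
1: · ADDGE
2: · ADDCC
3: ✓ CMP  NZCV=1001
4: · ADDPL
5: · ADDLE
6: ✓ SUBLS  r0←0x3e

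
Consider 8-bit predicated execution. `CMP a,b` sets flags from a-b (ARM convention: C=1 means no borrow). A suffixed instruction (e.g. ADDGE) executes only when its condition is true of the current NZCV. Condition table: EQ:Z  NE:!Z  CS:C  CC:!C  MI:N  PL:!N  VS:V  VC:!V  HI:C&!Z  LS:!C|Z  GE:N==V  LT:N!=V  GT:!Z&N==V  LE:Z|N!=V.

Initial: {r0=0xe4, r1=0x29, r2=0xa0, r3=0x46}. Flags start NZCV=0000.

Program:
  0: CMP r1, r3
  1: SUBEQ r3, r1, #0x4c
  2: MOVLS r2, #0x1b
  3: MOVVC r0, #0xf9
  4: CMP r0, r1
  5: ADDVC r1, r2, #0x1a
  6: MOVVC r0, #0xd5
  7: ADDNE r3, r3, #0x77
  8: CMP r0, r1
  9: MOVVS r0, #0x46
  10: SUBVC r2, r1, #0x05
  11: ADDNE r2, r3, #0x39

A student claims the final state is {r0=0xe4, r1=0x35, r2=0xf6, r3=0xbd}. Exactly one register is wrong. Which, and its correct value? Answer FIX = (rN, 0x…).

FIX = (r0, 0xd5)

[0] flags=1000 → (cmp)
[1] flags=1000 EQ?F → skip
[2] flags=1000 LS?T → r2=0x1b
[3] flags=1000 VC?T → r0=0xf9
[4] flags=1010 → (cmp)
[5] flags=1010 VC?T → r1=0x35
[6] flags=1010 VC?T → r0=0xd5
[7] flags=1010 NE?T → r3=0xbd
[8] flags=1010 → (cmp)
[9] flags=1010 VS?F → skip
[10] flags=1010 VC?T → r2=0x30
[11] flags=1010 NE?T → r2=0xf6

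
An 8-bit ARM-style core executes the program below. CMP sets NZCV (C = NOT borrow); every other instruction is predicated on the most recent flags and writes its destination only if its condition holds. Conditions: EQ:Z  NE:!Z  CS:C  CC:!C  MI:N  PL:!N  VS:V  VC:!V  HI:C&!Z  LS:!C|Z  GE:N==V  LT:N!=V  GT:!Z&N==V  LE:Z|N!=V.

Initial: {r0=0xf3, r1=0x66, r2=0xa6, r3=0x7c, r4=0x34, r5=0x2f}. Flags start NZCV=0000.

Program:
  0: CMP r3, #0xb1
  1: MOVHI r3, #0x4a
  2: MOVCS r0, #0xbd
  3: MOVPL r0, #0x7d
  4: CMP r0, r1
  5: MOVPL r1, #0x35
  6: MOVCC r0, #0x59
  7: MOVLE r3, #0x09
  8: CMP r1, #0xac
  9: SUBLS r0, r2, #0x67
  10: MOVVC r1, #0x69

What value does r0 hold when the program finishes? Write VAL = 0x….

VAL = 0x3f

[0] flags=1001 → (cmp)
[1] flags=1001 HI?F → skip
[2] flags=1001 CS?F → skip
[3] flags=1001 PL?F → skip
[4] flags=1010 → (cmp)
[5] flags=1010 PL?F → skip
[6] flags=1010 CC?F → skip
[7] flags=1010 LE?T → r3=0x09
[8] flags=1001 → (cmp)
[9] flags=1001 LS?T → r0=0x3f
[10] flags=1001 VC?F → skip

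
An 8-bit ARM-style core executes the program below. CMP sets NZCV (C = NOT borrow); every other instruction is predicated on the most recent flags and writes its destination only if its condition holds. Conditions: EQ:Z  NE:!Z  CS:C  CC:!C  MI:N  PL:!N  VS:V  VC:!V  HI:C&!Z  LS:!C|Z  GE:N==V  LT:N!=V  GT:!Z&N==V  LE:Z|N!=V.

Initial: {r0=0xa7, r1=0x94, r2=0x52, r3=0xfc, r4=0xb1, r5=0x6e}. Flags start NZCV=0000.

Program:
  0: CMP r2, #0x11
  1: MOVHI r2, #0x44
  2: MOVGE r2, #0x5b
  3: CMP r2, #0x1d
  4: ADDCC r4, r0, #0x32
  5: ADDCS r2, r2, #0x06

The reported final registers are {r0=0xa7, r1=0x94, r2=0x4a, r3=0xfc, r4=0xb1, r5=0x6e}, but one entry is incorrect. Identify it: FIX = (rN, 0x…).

FIX = (r2, 0x61)

[0] flags=0010 → (cmp)
[1] flags=0010 HI?T → r2=0x44
[2] flags=0010 GE?T → r2=0x5b
[3] flags=0010 → (cmp)
[4] flags=0010 CC?F → skip
[5] flags=0010 CS?T → r2=0x61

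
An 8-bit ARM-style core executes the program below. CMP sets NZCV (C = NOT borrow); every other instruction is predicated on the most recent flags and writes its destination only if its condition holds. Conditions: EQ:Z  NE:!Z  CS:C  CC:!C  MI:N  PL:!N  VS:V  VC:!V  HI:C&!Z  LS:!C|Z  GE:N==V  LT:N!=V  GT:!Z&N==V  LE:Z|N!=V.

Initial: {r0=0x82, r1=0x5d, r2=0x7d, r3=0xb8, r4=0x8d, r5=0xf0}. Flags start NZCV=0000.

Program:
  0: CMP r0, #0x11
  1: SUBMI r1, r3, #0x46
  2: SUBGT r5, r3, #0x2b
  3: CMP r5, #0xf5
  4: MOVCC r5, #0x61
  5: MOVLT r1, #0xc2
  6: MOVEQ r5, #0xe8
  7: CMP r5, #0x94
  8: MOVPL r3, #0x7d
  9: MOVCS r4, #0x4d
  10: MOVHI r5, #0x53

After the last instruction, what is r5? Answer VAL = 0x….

VAL = 0x61

[0] flags=0011 → (cmp)
[1] flags=0011 MI?F → skip
[2] flags=0011 GT?F → skip
[3] flags=1000 → (cmp)
[4] flags=1000 CC?T → r5=0x61
[5] flags=1000 LT?T → r1=0xc2
[6] flags=1000 EQ?F → skip
[7] flags=1001 → (cmp)
[8] flags=1001 PL?F → skip
[9] flags=1001 CS?F → skip
[10] flags=1001 HI?F → skip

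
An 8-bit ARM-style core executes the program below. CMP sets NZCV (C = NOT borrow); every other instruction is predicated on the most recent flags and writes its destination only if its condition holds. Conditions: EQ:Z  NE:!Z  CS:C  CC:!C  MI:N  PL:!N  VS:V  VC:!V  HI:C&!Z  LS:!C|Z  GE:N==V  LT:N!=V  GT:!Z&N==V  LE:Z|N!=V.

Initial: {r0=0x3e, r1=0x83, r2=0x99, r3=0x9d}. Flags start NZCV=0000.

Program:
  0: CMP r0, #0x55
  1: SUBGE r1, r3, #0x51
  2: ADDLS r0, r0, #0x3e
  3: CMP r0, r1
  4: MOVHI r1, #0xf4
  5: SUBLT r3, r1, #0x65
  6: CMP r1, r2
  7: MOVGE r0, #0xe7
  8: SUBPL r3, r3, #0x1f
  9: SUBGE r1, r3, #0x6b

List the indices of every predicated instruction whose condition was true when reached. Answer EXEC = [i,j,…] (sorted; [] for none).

EXEC = [2]

[0] flags=1000 → (cmp)
[1] flags=1000 GE?F → skip
[2] flags=1000 LS?T → r0=0x7c
[3] flags=1001 → (cmp)
[4] flags=1001 HI?F → skip
[5] flags=1001 LT?F → skip
[6] flags=1000 → (cmp)
[7] flags=1000 GE?F → skip
[8] flags=1000 PL?F → skip
[9] flags=1000 GE?F → skip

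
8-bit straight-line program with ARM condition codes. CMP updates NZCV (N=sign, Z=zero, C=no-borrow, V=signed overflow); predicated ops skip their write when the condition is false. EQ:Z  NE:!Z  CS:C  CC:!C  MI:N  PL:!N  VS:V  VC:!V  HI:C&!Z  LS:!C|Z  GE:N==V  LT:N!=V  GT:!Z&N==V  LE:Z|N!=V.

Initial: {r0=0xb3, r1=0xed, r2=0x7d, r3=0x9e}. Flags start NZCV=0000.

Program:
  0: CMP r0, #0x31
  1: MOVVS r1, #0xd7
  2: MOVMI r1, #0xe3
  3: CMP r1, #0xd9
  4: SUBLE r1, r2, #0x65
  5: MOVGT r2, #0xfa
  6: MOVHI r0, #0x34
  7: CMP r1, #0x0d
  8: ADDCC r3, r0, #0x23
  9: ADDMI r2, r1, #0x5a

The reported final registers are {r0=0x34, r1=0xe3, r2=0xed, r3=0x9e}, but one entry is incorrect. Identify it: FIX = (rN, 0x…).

[0] flags=1010 → (cmp)
[1] flags=1010 VS?F → skip
[2] flags=1010 MI?T → r1=0xe3
[3] flags=0010 → (cmp)
[4] flags=0010 LE?F → skip
[5] flags=0010 GT?T → r2=0xfa
[6] flags=0010 HI?T → r0=0x34
[7] flags=1010 → (cmp)
[8] flags=1010 CC?F → skip
[9] flags=1010 MI?T → r2=0x3d

FIX = (r2, 0x3d)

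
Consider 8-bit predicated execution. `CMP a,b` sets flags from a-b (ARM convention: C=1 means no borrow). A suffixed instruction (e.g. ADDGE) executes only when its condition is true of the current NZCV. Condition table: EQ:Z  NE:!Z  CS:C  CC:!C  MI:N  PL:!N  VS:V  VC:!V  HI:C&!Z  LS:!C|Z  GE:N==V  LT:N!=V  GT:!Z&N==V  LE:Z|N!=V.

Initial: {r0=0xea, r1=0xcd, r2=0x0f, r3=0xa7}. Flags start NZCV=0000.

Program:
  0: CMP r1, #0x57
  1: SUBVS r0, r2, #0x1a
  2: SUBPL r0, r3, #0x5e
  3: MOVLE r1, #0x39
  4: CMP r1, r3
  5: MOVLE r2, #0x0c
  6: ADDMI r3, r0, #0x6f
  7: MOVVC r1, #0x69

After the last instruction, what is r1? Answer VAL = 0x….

VAL = 0x39

0: ✓ CMP  NZCV=0011
1: ✓ SUBVS  r0←0xf5
2: ✓ SUBPL  r0←0x49
3: ✓ MOVLE  r1←0x39
4: ✓ CMP  NZCV=1001
5: · MOVLE
6: ✓ ADDMI  r3←0xb8
7: · MOVVC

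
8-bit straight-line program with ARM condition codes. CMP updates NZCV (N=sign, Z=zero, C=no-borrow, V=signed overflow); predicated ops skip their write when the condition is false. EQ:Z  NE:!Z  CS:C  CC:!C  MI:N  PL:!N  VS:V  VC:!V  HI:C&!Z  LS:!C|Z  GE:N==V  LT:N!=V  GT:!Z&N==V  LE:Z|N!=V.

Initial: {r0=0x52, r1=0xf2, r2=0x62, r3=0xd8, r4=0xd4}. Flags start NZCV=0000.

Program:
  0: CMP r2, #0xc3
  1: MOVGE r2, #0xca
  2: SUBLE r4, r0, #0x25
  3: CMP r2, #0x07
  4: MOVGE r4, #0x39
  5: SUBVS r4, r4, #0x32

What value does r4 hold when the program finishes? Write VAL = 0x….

[0] flags=1001 → (cmp)
[1] flags=1001 GE?T → r2=0xca
[2] flags=1001 LE?F → skip
[3] flags=1010 → (cmp)
[4] flags=1010 GE?F → skip
[5] flags=1010 VS?F → skip

VAL = 0xd4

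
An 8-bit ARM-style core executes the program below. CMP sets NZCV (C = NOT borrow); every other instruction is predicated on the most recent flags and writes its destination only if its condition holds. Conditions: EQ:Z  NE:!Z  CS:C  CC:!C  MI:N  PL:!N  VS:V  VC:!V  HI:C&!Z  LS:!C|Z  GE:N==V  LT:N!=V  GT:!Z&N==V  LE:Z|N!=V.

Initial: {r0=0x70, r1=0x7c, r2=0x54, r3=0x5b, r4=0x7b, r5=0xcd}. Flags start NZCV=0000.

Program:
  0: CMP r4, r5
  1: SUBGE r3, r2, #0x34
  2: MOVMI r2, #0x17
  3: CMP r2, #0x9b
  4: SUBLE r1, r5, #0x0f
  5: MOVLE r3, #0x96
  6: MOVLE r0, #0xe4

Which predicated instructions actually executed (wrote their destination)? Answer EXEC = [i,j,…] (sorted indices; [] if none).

EXEC = [1,2]

0: ✓ CMP  NZCV=1001
1: ✓ SUBGE  r3←0x20
2: ✓ MOVMI  r2←0x17
3: ✓ CMP  NZCV=0000
4: · SUBLE
5: · MOVLE
6: · MOVLE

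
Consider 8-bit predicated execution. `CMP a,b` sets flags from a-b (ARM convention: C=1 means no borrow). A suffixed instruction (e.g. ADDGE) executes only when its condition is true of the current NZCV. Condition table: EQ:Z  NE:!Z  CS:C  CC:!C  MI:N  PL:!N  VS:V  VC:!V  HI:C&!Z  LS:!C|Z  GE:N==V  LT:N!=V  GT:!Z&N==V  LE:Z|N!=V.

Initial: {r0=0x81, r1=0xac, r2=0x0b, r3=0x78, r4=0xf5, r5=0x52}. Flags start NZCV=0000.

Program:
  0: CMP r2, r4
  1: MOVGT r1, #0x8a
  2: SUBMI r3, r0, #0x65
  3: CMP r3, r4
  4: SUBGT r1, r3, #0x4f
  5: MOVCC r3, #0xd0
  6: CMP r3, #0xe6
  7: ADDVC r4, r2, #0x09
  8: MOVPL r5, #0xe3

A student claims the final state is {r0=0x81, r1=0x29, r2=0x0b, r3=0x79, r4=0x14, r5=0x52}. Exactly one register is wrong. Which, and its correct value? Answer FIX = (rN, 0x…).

[0] flags=0000 → (cmp)
[1] flags=0000 GT?T → r1=0x8a
[2] flags=0000 MI?F → skip
[3] flags=1001 → (cmp)
[4] flags=1001 GT?T → r1=0x29
[5] flags=1001 CC?T → r3=0xd0
[6] flags=1000 → (cmp)
[7] flags=1000 VC?T → r4=0x14
[8] flags=1000 PL?F → skip

FIX = (r3, 0xd0)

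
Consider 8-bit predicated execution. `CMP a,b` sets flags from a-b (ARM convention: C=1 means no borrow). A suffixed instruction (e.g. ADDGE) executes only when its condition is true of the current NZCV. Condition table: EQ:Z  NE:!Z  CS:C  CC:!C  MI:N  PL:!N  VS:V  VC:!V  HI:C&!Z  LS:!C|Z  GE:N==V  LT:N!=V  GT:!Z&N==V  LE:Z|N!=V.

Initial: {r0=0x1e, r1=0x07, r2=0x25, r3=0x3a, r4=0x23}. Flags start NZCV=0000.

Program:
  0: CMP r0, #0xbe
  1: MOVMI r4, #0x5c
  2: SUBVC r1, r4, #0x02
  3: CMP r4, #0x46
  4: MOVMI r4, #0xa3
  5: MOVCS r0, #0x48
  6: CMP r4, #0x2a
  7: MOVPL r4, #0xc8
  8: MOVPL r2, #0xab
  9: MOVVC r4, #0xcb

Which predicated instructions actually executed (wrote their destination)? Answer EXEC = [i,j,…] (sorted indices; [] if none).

[0] flags=0000 → (cmp)
[1] flags=0000 MI?F → skip
[2] flags=0000 VC?T → r1=0x21
[3] flags=1000 → (cmp)
[4] flags=1000 MI?T → r4=0xa3
[5] flags=1000 CS?F → skip
[6] flags=0011 → (cmp)
[7] flags=0011 PL?T → r4=0xc8
[8] flags=0011 PL?T → r2=0xab
[9] flags=0011 VC?F → skip

EXEC = [2,4,7,8]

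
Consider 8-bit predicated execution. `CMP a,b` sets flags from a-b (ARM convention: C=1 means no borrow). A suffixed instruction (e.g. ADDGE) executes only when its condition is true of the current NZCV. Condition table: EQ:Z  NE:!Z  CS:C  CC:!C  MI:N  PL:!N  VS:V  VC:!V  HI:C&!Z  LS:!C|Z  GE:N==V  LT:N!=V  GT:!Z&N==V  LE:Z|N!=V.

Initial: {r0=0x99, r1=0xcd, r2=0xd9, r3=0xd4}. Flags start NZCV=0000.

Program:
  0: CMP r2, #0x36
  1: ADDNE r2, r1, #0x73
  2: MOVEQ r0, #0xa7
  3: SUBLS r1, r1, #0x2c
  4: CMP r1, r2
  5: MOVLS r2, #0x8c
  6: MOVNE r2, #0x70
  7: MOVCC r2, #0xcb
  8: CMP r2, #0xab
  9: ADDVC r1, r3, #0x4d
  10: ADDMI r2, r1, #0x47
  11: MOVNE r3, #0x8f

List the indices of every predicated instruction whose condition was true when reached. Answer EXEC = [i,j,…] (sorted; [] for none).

[0] flags=1010 → (cmp)
[1] flags=1010 NE?T → r2=0x40
[2] flags=1010 EQ?F → skip
[3] flags=1010 LS?F → skip
[4] flags=1010 → (cmp)
[5] flags=1010 LS?F → skip
[6] flags=1010 NE?T → r2=0x70
[7] flags=1010 CC?F → skip
[8] flags=1001 → (cmp)
[9] flags=1001 VC?F → skip
[10] flags=1001 MI?T → r2=0x14
[11] flags=1001 NE?T → r3=0x8f

EXEC = [1,6,10,11]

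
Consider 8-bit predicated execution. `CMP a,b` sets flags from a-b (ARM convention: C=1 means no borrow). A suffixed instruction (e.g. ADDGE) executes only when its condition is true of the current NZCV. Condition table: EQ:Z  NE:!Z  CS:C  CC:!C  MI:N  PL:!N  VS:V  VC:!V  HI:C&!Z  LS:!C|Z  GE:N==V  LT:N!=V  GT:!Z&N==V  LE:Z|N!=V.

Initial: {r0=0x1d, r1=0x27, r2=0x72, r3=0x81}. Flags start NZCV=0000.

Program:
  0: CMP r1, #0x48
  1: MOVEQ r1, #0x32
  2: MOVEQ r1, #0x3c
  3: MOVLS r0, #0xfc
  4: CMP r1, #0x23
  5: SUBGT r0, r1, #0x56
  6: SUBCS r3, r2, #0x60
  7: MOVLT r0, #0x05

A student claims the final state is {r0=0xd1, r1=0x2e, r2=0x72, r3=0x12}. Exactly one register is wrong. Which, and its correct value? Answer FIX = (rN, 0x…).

FIX = (r1, 0x27)

[0] flags=1000 → (cmp)
[1] flags=1000 EQ?F → skip
[2] flags=1000 EQ?F → skip
[3] flags=1000 LS?T → r0=0xfc
[4] flags=0010 → (cmp)
[5] flags=0010 GT?T → r0=0xd1
[6] flags=0010 CS?T → r3=0x12
[7] flags=0010 LT?F → skip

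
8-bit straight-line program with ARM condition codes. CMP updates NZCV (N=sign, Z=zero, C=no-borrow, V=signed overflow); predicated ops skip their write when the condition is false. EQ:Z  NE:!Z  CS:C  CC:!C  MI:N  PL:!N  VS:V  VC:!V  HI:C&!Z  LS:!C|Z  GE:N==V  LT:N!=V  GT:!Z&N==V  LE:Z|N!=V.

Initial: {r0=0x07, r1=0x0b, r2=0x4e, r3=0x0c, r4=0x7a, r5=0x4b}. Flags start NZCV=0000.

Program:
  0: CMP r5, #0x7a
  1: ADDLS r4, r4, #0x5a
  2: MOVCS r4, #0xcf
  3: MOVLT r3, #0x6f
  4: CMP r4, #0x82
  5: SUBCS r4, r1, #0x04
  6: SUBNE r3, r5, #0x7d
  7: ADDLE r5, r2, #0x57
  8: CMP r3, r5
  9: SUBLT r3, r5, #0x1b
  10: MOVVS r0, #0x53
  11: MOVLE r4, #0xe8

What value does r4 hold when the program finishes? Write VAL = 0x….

0: ✓ CMP  NZCV=1000
1: ✓ ADDLS  r4←0xd4
2: · MOVCS
3: ✓ MOVLT  r3←0x6f
4: ✓ CMP  NZCV=0010
5: ✓ SUBCS  r4←0x07
6: ✓ SUBNE  r3←0xce
7: · ADDLE
8: ✓ CMP  NZCV=1010
9: ✓ SUBLT  r3←0x30
10: · MOVVS
11: ✓ MOVLE  r4←0xe8

VAL = 0xe8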